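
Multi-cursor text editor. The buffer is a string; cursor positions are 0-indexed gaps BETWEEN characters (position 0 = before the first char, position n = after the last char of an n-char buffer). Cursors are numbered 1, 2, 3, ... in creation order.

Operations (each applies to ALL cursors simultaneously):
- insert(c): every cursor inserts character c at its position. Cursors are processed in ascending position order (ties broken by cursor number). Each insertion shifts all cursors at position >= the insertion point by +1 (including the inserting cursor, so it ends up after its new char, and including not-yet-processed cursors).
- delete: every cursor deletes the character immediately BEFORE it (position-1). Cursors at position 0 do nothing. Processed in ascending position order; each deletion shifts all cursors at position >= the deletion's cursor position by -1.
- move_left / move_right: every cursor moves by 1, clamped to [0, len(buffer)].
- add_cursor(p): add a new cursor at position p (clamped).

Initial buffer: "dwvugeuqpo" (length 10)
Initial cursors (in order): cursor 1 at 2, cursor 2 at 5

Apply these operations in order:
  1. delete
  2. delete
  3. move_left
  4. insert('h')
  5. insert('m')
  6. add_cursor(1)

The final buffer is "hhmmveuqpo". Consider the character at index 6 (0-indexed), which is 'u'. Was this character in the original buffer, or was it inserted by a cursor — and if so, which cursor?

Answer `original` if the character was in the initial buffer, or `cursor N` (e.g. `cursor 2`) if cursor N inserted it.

After op 1 (delete): buffer="dvueuqpo" (len 8), cursors c1@1 c2@3, authorship ........
After op 2 (delete): buffer="veuqpo" (len 6), cursors c1@0 c2@1, authorship ......
After op 3 (move_left): buffer="veuqpo" (len 6), cursors c1@0 c2@0, authorship ......
After op 4 (insert('h')): buffer="hhveuqpo" (len 8), cursors c1@2 c2@2, authorship 12......
After op 5 (insert('m')): buffer="hhmmveuqpo" (len 10), cursors c1@4 c2@4, authorship 1212......
After op 6 (add_cursor(1)): buffer="hhmmveuqpo" (len 10), cursors c3@1 c1@4 c2@4, authorship 1212......
Authorship (.=original, N=cursor N): 1 2 1 2 . . . . . .
Index 6: author = original

Answer: original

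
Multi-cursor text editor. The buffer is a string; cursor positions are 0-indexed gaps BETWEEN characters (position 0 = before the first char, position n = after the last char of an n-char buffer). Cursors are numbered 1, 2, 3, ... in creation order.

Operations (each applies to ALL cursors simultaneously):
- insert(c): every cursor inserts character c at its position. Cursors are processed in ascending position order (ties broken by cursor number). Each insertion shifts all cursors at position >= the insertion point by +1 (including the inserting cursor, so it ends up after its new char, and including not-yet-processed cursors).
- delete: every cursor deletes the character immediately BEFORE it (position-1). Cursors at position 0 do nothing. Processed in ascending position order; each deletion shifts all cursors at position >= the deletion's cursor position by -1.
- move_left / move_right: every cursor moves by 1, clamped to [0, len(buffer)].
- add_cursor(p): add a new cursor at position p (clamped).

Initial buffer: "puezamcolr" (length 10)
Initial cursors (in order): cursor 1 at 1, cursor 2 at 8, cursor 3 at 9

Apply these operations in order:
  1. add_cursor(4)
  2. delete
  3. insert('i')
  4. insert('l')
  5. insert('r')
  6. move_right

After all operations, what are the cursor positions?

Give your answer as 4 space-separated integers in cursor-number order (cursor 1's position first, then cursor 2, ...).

Answer: 4 18 18 9

Derivation:
After op 1 (add_cursor(4)): buffer="puezamcolr" (len 10), cursors c1@1 c4@4 c2@8 c3@9, authorship ..........
After op 2 (delete): buffer="ueamcr" (len 6), cursors c1@0 c4@2 c2@5 c3@5, authorship ......
After op 3 (insert('i')): buffer="iueiamciir" (len 10), cursors c1@1 c4@4 c2@9 c3@9, authorship 1..4...23.
After op 4 (insert('l')): buffer="ilueilamciillr" (len 14), cursors c1@2 c4@6 c2@13 c3@13, authorship 11..44...2323.
After op 5 (insert('r')): buffer="ilrueilramciillrrr" (len 18), cursors c1@3 c4@8 c2@17 c3@17, authorship 111..444...232323.
After op 6 (move_right): buffer="ilrueilramciillrrr" (len 18), cursors c1@4 c4@9 c2@18 c3@18, authorship 111..444...232323.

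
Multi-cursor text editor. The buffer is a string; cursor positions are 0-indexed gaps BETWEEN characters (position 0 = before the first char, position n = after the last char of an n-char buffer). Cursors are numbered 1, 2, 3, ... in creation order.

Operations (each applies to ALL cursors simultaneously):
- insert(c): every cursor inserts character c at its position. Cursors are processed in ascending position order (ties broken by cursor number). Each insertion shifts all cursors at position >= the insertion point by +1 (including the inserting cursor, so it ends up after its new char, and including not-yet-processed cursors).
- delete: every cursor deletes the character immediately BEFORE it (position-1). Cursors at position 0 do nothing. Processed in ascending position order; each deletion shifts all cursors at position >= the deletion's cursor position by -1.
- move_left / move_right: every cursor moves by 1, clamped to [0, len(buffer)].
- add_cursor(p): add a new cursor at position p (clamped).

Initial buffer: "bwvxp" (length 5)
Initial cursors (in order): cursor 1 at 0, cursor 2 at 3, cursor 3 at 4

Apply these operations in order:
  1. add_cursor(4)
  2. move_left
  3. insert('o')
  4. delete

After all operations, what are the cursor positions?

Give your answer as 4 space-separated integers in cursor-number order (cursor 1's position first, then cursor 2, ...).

After op 1 (add_cursor(4)): buffer="bwvxp" (len 5), cursors c1@0 c2@3 c3@4 c4@4, authorship .....
After op 2 (move_left): buffer="bwvxp" (len 5), cursors c1@0 c2@2 c3@3 c4@3, authorship .....
After op 3 (insert('o')): buffer="obwovooxp" (len 9), cursors c1@1 c2@4 c3@7 c4@7, authorship 1..2.34..
After op 4 (delete): buffer="bwvxp" (len 5), cursors c1@0 c2@2 c3@3 c4@3, authorship .....

Answer: 0 2 3 3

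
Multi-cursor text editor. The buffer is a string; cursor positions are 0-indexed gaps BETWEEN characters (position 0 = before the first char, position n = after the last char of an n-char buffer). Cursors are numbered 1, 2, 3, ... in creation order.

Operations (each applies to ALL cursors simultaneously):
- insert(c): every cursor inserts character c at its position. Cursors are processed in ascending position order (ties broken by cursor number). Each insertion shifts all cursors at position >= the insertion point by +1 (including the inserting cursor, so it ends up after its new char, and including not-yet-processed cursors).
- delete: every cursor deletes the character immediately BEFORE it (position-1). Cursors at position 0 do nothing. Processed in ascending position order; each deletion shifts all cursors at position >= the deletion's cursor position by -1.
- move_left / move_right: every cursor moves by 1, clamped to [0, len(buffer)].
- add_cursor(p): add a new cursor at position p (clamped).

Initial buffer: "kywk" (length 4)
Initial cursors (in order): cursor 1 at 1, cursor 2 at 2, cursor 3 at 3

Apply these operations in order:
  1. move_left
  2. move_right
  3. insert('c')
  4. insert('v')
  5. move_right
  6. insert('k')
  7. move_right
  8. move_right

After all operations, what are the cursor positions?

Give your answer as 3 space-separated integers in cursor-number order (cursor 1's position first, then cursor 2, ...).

After op 1 (move_left): buffer="kywk" (len 4), cursors c1@0 c2@1 c3@2, authorship ....
After op 2 (move_right): buffer="kywk" (len 4), cursors c1@1 c2@2 c3@3, authorship ....
After op 3 (insert('c')): buffer="kcycwck" (len 7), cursors c1@2 c2@4 c3@6, authorship .1.2.3.
After op 4 (insert('v')): buffer="kcvycvwcvk" (len 10), cursors c1@3 c2@6 c3@9, authorship .11.22.33.
After op 5 (move_right): buffer="kcvycvwcvk" (len 10), cursors c1@4 c2@7 c3@10, authorship .11.22.33.
After op 6 (insert('k')): buffer="kcvykcvwkcvkk" (len 13), cursors c1@5 c2@9 c3@13, authorship .11.122.233.3
After op 7 (move_right): buffer="kcvykcvwkcvkk" (len 13), cursors c1@6 c2@10 c3@13, authorship .11.122.233.3
After op 8 (move_right): buffer="kcvykcvwkcvkk" (len 13), cursors c1@7 c2@11 c3@13, authorship .11.122.233.3

Answer: 7 11 13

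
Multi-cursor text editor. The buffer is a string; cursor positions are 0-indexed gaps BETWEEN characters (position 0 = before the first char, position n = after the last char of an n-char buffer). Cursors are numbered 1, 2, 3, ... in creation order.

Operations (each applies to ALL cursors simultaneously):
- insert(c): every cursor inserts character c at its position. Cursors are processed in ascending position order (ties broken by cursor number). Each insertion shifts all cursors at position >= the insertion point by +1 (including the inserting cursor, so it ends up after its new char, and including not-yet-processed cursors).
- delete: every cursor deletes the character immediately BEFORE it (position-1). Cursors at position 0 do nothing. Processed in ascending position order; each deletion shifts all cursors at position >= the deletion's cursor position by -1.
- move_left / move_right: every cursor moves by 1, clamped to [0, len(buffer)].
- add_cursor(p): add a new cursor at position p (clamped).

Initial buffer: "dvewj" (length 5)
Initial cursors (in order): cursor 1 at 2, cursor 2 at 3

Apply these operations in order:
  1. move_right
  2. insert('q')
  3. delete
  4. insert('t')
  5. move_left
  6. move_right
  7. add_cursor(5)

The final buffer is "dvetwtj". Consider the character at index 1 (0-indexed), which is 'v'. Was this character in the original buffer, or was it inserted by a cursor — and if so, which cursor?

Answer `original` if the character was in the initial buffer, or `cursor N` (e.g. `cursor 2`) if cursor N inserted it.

After op 1 (move_right): buffer="dvewj" (len 5), cursors c1@3 c2@4, authorship .....
After op 2 (insert('q')): buffer="dveqwqj" (len 7), cursors c1@4 c2@6, authorship ...1.2.
After op 3 (delete): buffer="dvewj" (len 5), cursors c1@3 c2@4, authorship .....
After op 4 (insert('t')): buffer="dvetwtj" (len 7), cursors c1@4 c2@6, authorship ...1.2.
After op 5 (move_left): buffer="dvetwtj" (len 7), cursors c1@3 c2@5, authorship ...1.2.
After op 6 (move_right): buffer="dvetwtj" (len 7), cursors c1@4 c2@6, authorship ...1.2.
After op 7 (add_cursor(5)): buffer="dvetwtj" (len 7), cursors c1@4 c3@5 c2@6, authorship ...1.2.
Authorship (.=original, N=cursor N): . . . 1 . 2 .
Index 1: author = original

Answer: original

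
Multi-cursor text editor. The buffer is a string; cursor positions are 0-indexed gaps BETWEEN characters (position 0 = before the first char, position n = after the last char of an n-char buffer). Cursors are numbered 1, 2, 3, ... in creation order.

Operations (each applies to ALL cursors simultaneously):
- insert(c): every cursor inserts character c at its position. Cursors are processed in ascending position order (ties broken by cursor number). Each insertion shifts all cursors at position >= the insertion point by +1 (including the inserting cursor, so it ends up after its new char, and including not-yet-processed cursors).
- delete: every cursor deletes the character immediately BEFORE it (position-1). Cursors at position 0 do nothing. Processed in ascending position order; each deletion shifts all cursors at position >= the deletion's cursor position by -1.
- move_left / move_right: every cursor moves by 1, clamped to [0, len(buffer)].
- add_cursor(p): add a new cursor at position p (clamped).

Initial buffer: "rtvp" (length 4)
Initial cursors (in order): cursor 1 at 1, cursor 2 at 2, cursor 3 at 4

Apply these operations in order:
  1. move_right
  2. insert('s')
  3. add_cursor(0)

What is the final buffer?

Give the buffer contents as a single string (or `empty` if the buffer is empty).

Answer: rtsvsps

Derivation:
After op 1 (move_right): buffer="rtvp" (len 4), cursors c1@2 c2@3 c3@4, authorship ....
After op 2 (insert('s')): buffer="rtsvsps" (len 7), cursors c1@3 c2@5 c3@7, authorship ..1.2.3
After op 3 (add_cursor(0)): buffer="rtsvsps" (len 7), cursors c4@0 c1@3 c2@5 c3@7, authorship ..1.2.3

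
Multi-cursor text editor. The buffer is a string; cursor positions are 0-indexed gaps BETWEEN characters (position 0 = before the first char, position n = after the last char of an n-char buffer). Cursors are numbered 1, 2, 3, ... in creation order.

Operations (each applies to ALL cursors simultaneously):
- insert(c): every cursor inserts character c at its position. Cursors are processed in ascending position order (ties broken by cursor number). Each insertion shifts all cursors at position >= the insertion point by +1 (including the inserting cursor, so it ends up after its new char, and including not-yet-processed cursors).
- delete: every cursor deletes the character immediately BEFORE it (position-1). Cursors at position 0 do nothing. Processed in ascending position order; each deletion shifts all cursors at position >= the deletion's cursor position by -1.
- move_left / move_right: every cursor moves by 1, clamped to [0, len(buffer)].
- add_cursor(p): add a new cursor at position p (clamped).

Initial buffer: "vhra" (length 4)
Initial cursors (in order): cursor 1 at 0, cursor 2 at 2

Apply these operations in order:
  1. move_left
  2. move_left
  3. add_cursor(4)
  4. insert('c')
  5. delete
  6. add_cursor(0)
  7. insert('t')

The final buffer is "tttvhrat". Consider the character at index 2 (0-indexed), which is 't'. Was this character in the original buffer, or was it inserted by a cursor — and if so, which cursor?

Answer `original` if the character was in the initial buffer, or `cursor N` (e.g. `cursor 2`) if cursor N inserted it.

Answer: cursor 4

Derivation:
After op 1 (move_left): buffer="vhra" (len 4), cursors c1@0 c2@1, authorship ....
After op 2 (move_left): buffer="vhra" (len 4), cursors c1@0 c2@0, authorship ....
After op 3 (add_cursor(4)): buffer="vhra" (len 4), cursors c1@0 c2@0 c3@4, authorship ....
After op 4 (insert('c')): buffer="ccvhrac" (len 7), cursors c1@2 c2@2 c3@7, authorship 12....3
After op 5 (delete): buffer="vhra" (len 4), cursors c1@0 c2@0 c3@4, authorship ....
After op 6 (add_cursor(0)): buffer="vhra" (len 4), cursors c1@0 c2@0 c4@0 c3@4, authorship ....
After op 7 (insert('t')): buffer="tttvhrat" (len 8), cursors c1@3 c2@3 c4@3 c3@8, authorship 124....3
Authorship (.=original, N=cursor N): 1 2 4 . . . . 3
Index 2: author = 4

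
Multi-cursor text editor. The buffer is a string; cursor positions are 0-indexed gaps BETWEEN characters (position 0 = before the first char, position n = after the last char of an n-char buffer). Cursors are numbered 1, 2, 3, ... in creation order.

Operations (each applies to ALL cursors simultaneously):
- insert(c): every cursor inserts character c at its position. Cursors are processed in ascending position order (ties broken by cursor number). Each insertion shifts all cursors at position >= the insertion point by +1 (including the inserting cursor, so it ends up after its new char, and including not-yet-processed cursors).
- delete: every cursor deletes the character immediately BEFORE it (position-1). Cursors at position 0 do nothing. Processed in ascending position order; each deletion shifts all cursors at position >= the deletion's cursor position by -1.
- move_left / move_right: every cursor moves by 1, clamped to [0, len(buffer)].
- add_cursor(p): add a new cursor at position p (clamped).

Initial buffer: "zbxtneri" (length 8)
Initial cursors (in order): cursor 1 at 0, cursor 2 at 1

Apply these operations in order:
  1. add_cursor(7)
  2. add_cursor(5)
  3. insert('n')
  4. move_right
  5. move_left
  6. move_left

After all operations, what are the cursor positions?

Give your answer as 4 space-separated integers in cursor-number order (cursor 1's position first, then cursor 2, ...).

After op 1 (add_cursor(7)): buffer="zbxtneri" (len 8), cursors c1@0 c2@1 c3@7, authorship ........
After op 2 (add_cursor(5)): buffer="zbxtneri" (len 8), cursors c1@0 c2@1 c4@5 c3@7, authorship ........
After op 3 (insert('n')): buffer="nznbxtnnerni" (len 12), cursors c1@1 c2@3 c4@8 c3@11, authorship 1.2....4..3.
After op 4 (move_right): buffer="nznbxtnnerni" (len 12), cursors c1@2 c2@4 c4@9 c3@12, authorship 1.2....4..3.
After op 5 (move_left): buffer="nznbxtnnerni" (len 12), cursors c1@1 c2@3 c4@8 c3@11, authorship 1.2....4..3.
After op 6 (move_left): buffer="nznbxtnnerni" (len 12), cursors c1@0 c2@2 c4@7 c3@10, authorship 1.2....4..3.

Answer: 0 2 10 7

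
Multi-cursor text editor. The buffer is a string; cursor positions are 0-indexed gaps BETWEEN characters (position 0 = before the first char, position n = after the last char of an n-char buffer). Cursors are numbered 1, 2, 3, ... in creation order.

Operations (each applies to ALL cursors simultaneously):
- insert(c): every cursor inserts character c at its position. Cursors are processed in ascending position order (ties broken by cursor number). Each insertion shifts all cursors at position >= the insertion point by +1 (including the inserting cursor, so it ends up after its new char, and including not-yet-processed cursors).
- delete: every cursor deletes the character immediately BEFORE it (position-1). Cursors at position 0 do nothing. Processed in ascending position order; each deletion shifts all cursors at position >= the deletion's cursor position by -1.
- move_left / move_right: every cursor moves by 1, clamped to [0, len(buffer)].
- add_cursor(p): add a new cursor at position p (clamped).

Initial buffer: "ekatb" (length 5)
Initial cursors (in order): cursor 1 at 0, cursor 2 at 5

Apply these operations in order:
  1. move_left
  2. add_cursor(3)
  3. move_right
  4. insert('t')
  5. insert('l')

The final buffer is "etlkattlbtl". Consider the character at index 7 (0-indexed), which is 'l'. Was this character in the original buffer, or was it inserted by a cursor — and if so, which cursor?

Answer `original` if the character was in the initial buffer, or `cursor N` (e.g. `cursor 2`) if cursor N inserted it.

After op 1 (move_left): buffer="ekatb" (len 5), cursors c1@0 c2@4, authorship .....
After op 2 (add_cursor(3)): buffer="ekatb" (len 5), cursors c1@0 c3@3 c2@4, authorship .....
After op 3 (move_right): buffer="ekatb" (len 5), cursors c1@1 c3@4 c2@5, authorship .....
After op 4 (insert('t')): buffer="etkattbt" (len 8), cursors c1@2 c3@6 c2@8, authorship .1...3.2
After op 5 (insert('l')): buffer="etlkattlbtl" (len 11), cursors c1@3 c3@8 c2@11, authorship .11...33.22
Authorship (.=original, N=cursor N): . 1 1 . . . 3 3 . 2 2
Index 7: author = 3

Answer: cursor 3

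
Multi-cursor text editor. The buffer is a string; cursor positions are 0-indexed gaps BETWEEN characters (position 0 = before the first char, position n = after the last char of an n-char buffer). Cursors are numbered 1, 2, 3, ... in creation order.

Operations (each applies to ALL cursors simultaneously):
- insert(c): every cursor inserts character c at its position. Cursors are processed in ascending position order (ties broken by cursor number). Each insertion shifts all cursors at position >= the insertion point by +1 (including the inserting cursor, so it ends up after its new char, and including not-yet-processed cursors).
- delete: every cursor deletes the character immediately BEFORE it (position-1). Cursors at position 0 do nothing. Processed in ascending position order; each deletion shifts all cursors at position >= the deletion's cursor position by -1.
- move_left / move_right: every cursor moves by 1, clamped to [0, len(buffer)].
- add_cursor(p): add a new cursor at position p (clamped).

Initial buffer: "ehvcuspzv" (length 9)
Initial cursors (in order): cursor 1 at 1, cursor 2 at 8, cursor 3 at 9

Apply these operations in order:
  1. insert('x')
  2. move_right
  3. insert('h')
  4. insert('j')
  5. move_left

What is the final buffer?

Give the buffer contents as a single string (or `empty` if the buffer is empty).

Answer: exhhjvcuspzxvhjxhj

Derivation:
After op 1 (insert('x')): buffer="exhvcuspzxvx" (len 12), cursors c1@2 c2@10 c3@12, authorship .1.......2.3
After op 2 (move_right): buffer="exhvcuspzxvx" (len 12), cursors c1@3 c2@11 c3@12, authorship .1.......2.3
After op 3 (insert('h')): buffer="exhhvcuspzxvhxh" (len 15), cursors c1@4 c2@13 c3@15, authorship .1.1......2.233
After op 4 (insert('j')): buffer="exhhjvcuspzxvhjxhj" (len 18), cursors c1@5 c2@15 c3@18, authorship .1.11......2.22333
After op 5 (move_left): buffer="exhhjvcuspzxvhjxhj" (len 18), cursors c1@4 c2@14 c3@17, authorship .1.11......2.22333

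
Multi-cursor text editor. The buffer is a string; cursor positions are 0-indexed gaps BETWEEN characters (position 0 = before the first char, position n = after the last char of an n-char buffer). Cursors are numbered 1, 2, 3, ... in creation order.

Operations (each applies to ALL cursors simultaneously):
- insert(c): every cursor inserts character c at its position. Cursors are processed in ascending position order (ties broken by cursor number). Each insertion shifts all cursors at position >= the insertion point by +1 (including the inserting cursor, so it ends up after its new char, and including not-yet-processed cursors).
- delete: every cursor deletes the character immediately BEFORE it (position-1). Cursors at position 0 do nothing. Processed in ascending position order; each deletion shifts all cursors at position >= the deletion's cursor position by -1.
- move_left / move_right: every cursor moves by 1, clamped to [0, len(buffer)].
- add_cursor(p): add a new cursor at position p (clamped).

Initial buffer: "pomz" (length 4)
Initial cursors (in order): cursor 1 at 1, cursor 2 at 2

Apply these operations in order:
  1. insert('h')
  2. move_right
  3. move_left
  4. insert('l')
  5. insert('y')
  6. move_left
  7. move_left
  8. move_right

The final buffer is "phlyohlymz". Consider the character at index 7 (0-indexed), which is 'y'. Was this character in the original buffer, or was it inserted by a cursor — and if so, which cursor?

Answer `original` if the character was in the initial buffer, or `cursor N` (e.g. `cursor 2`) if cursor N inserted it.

After op 1 (insert('h')): buffer="phohmz" (len 6), cursors c1@2 c2@4, authorship .1.2..
After op 2 (move_right): buffer="phohmz" (len 6), cursors c1@3 c2@5, authorship .1.2..
After op 3 (move_left): buffer="phohmz" (len 6), cursors c1@2 c2@4, authorship .1.2..
After op 4 (insert('l')): buffer="phlohlmz" (len 8), cursors c1@3 c2@6, authorship .11.22..
After op 5 (insert('y')): buffer="phlyohlymz" (len 10), cursors c1@4 c2@8, authorship .111.222..
After op 6 (move_left): buffer="phlyohlymz" (len 10), cursors c1@3 c2@7, authorship .111.222..
After op 7 (move_left): buffer="phlyohlymz" (len 10), cursors c1@2 c2@6, authorship .111.222..
After op 8 (move_right): buffer="phlyohlymz" (len 10), cursors c1@3 c2@7, authorship .111.222..
Authorship (.=original, N=cursor N): . 1 1 1 . 2 2 2 . .
Index 7: author = 2

Answer: cursor 2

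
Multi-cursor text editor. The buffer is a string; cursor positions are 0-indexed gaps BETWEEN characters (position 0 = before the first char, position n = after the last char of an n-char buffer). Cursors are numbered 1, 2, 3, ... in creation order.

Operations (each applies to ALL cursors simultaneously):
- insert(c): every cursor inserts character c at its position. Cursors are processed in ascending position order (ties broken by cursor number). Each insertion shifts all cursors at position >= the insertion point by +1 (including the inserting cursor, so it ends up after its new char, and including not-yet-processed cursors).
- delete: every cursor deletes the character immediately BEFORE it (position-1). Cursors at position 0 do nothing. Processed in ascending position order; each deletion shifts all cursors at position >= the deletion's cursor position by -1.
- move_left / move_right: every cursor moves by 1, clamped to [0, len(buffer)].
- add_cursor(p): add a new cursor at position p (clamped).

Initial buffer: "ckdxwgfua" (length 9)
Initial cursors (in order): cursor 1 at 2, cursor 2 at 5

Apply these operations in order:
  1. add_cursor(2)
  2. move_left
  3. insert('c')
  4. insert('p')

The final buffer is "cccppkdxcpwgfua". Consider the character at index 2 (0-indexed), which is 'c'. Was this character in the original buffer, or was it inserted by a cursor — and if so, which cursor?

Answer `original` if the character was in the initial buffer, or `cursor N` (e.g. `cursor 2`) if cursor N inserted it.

Answer: cursor 3

Derivation:
After op 1 (add_cursor(2)): buffer="ckdxwgfua" (len 9), cursors c1@2 c3@2 c2@5, authorship .........
After op 2 (move_left): buffer="ckdxwgfua" (len 9), cursors c1@1 c3@1 c2@4, authorship .........
After op 3 (insert('c')): buffer="ccckdxcwgfua" (len 12), cursors c1@3 c3@3 c2@7, authorship .13...2.....
After op 4 (insert('p')): buffer="cccppkdxcpwgfua" (len 15), cursors c1@5 c3@5 c2@10, authorship .1313...22.....
Authorship (.=original, N=cursor N): . 1 3 1 3 . . . 2 2 . . . . .
Index 2: author = 3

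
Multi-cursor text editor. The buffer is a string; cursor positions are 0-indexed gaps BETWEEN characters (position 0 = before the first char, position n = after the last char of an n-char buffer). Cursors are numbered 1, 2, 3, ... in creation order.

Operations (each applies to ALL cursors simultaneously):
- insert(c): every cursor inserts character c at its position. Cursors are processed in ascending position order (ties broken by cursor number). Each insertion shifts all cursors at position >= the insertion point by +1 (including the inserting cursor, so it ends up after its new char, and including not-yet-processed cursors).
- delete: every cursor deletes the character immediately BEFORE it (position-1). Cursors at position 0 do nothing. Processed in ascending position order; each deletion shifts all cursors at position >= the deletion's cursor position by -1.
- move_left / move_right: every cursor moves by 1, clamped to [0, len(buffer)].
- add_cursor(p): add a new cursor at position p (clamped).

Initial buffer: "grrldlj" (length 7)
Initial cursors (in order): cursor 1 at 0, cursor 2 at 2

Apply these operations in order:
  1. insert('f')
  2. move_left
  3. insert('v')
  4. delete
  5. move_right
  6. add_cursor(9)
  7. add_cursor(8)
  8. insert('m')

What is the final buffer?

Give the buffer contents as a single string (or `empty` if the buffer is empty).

Answer: fmgrfmrldlmjm

Derivation:
After op 1 (insert('f')): buffer="fgrfrldlj" (len 9), cursors c1@1 c2@4, authorship 1..2.....
After op 2 (move_left): buffer="fgrfrldlj" (len 9), cursors c1@0 c2@3, authorship 1..2.....
After op 3 (insert('v')): buffer="vfgrvfrldlj" (len 11), cursors c1@1 c2@5, authorship 11..22.....
After op 4 (delete): buffer="fgrfrldlj" (len 9), cursors c1@0 c2@3, authorship 1..2.....
After op 5 (move_right): buffer="fgrfrldlj" (len 9), cursors c1@1 c2@4, authorship 1..2.....
After op 6 (add_cursor(9)): buffer="fgrfrldlj" (len 9), cursors c1@1 c2@4 c3@9, authorship 1..2.....
After op 7 (add_cursor(8)): buffer="fgrfrldlj" (len 9), cursors c1@1 c2@4 c4@8 c3@9, authorship 1..2.....
After op 8 (insert('m')): buffer="fmgrfmrldlmjm" (len 13), cursors c1@2 c2@6 c4@11 c3@13, authorship 11..22....4.3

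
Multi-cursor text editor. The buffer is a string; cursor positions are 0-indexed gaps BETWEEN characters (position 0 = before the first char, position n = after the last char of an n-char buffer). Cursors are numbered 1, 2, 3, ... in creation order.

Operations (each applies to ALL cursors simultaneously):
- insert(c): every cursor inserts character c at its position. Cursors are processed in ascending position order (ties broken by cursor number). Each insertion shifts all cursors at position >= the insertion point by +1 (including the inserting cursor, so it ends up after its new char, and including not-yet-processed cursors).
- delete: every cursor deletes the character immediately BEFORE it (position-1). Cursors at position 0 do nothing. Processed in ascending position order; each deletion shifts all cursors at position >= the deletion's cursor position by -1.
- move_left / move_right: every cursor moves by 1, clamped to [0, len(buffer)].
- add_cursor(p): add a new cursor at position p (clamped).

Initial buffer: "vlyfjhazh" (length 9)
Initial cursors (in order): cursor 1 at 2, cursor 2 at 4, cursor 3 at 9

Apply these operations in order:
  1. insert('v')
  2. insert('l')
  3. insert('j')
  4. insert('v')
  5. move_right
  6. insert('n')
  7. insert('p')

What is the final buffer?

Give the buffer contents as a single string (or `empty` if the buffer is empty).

Answer: vlvljvynpfvljvjnphazhvljvnp

Derivation:
After op 1 (insert('v')): buffer="vlvyfvjhazhv" (len 12), cursors c1@3 c2@6 c3@12, authorship ..1..2.....3
After op 2 (insert('l')): buffer="vlvlyfvljhazhvl" (len 15), cursors c1@4 c2@8 c3@15, authorship ..11..22.....33
After op 3 (insert('j')): buffer="vlvljyfvljjhazhvlj" (len 18), cursors c1@5 c2@10 c3@18, authorship ..111..222.....333
After op 4 (insert('v')): buffer="vlvljvyfvljvjhazhvljv" (len 21), cursors c1@6 c2@12 c3@21, authorship ..1111..2222.....3333
After op 5 (move_right): buffer="vlvljvyfvljvjhazhvljv" (len 21), cursors c1@7 c2@13 c3@21, authorship ..1111..2222.....3333
After op 6 (insert('n')): buffer="vlvljvynfvljvjnhazhvljvn" (len 24), cursors c1@8 c2@15 c3@24, authorship ..1111.1.2222.2....33333
After op 7 (insert('p')): buffer="vlvljvynpfvljvjnphazhvljvnp" (len 27), cursors c1@9 c2@17 c3@27, authorship ..1111.11.2222.22....333333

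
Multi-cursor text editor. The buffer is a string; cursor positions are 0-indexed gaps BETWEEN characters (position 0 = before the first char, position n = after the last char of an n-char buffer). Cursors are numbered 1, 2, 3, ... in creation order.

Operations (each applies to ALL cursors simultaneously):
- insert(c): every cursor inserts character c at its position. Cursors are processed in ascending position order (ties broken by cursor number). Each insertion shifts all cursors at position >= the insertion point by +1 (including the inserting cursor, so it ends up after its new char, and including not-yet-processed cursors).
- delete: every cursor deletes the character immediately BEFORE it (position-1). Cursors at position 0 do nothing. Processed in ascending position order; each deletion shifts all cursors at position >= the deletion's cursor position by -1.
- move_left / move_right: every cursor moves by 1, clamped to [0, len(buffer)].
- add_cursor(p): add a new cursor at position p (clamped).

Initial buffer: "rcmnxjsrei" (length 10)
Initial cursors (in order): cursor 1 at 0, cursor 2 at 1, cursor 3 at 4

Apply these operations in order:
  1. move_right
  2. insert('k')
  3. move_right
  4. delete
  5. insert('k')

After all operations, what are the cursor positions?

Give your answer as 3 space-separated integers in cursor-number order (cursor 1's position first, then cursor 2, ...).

Answer: 3 5 9

Derivation:
After op 1 (move_right): buffer="rcmnxjsrei" (len 10), cursors c1@1 c2@2 c3@5, authorship ..........
After op 2 (insert('k')): buffer="rkckmnxkjsrei" (len 13), cursors c1@2 c2@4 c3@8, authorship .1.2...3.....
After op 3 (move_right): buffer="rkckmnxkjsrei" (len 13), cursors c1@3 c2@5 c3@9, authorship .1.2...3.....
After op 4 (delete): buffer="rkknxksrei" (len 10), cursors c1@2 c2@3 c3@6, authorship .12..3....
After op 5 (insert('k')): buffer="rkkkknxkksrei" (len 13), cursors c1@3 c2@5 c3@9, authorship .1122..33....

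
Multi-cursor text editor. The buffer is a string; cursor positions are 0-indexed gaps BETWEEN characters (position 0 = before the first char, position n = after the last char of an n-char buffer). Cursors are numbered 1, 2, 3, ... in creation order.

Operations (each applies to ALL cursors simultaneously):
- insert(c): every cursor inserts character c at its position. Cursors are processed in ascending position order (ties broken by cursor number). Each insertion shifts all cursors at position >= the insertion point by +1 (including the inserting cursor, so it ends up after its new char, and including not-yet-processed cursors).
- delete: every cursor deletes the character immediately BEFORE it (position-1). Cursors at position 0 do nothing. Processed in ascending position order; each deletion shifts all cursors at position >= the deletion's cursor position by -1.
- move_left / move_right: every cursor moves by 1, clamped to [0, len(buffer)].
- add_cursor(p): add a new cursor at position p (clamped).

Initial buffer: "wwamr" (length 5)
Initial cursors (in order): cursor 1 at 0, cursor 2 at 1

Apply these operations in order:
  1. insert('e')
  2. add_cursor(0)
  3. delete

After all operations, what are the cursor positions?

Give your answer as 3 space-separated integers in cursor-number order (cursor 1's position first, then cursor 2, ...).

Answer: 0 1 0

Derivation:
After op 1 (insert('e')): buffer="ewewamr" (len 7), cursors c1@1 c2@3, authorship 1.2....
After op 2 (add_cursor(0)): buffer="ewewamr" (len 7), cursors c3@0 c1@1 c2@3, authorship 1.2....
After op 3 (delete): buffer="wwamr" (len 5), cursors c1@0 c3@0 c2@1, authorship .....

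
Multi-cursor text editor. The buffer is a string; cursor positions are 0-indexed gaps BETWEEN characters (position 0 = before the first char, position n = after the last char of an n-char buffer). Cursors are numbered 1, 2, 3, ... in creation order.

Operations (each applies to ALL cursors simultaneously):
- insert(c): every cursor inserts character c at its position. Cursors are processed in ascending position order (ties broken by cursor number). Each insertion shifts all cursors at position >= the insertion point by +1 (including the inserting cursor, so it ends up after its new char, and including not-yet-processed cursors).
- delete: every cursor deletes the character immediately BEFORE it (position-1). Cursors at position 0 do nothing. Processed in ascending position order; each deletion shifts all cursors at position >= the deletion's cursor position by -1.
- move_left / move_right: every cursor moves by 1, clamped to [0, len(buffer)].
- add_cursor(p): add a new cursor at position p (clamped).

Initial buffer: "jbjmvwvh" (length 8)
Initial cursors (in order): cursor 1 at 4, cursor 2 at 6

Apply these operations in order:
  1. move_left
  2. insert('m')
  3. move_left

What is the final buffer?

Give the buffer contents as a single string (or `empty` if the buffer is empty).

After op 1 (move_left): buffer="jbjmvwvh" (len 8), cursors c1@3 c2@5, authorship ........
After op 2 (insert('m')): buffer="jbjmmvmwvh" (len 10), cursors c1@4 c2@7, authorship ...1..2...
After op 3 (move_left): buffer="jbjmmvmwvh" (len 10), cursors c1@3 c2@6, authorship ...1..2...

Answer: jbjmmvmwvh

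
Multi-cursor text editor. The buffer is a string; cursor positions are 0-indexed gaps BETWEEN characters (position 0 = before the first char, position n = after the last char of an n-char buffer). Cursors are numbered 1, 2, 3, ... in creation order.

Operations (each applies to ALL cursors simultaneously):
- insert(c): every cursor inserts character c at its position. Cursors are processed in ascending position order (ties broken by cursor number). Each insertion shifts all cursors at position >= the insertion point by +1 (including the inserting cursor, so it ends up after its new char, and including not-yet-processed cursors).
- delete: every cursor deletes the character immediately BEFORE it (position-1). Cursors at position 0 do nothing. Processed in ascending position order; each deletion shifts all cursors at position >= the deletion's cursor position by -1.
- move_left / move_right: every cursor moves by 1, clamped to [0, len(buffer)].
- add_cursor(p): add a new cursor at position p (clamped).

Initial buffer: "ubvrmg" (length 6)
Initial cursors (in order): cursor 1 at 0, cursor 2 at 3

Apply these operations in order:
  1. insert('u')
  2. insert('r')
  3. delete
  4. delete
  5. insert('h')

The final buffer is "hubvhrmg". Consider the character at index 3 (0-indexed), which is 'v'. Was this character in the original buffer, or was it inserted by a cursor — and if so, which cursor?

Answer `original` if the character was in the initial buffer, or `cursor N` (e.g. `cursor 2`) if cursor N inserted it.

After op 1 (insert('u')): buffer="uubvurmg" (len 8), cursors c1@1 c2@5, authorship 1...2...
After op 2 (insert('r')): buffer="urubvurrmg" (len 10), cursors c1@2 c2@7, authorship 11...22...
After op 3 (delete): buffer="uubvurmg" (len 8), cursors c1@1 c2@5, authorship 1...2...
After op 4 (delete): buffer="ubvrmg" (len 6), cursors c1@0 c2@3, authorship ......
After op 5 (insert('h')): buffer="hubvhrmg" (len 8), cursors c1@1 c2@5, authorship 1...2...
Authorship (.=original, N=cursor N): 1 . . . 2 . . .
Index 3: author = original

Answer: original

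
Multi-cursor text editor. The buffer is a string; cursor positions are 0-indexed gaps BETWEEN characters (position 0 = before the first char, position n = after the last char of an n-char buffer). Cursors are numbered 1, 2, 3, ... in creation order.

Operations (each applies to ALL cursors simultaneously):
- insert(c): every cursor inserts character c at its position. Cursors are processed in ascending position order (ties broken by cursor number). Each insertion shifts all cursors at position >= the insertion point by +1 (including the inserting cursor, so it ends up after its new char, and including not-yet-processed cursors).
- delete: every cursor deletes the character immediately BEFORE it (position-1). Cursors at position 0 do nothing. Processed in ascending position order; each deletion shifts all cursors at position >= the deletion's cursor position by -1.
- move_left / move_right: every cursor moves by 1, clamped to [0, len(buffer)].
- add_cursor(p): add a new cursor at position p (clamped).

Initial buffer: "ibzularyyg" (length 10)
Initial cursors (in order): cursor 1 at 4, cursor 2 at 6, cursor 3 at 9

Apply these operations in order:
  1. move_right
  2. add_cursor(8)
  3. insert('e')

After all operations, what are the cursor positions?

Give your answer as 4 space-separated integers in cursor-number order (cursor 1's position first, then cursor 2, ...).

Answer: 6 9 14 11

Derivation:
After op 1 (move_right): buffer="ibzularyyg" (len 10), cursors c1@5 c2@7 c3@10, authorship ..........
After op 2 (add_cursor(8)): buffer="ibzularyyg" (len 10), cursors c1@5 c2@7 c4@8 c3@10, authorship ..........
After op 3 (insert('e')): buffer="ibzuleareyeyge" (len 14), cursors c1@6 c2@9 c4@11 c3@14, authorship .....1..2.4..3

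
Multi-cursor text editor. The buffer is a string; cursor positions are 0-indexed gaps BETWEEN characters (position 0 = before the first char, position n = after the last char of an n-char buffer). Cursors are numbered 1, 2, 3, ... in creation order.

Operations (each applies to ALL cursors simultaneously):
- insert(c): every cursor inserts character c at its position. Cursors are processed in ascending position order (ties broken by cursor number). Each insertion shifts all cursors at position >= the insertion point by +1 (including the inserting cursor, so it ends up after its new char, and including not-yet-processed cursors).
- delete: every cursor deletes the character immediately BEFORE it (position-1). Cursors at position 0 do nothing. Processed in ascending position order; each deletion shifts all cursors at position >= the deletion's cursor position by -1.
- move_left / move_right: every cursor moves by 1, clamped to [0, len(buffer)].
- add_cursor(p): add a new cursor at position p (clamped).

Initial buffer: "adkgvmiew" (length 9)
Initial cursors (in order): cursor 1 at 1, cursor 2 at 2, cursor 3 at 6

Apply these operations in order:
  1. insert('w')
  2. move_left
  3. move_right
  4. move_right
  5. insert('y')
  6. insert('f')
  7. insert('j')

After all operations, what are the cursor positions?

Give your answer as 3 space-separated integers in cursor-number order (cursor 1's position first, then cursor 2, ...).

Answer: 6 11 19

Derivation:
After op 1 (insert('w')): buffer="awdwkgvmwiew" (len 12), cursors c1@2 c2@4 c3@9, authorship .1.2....3...
After op 2 (move_left): buffer="awdwkgvmwiew" (len 12), cursors c1@1 c2@3 c3@8, authorship .1.2....3...
After op 3 (move_right): buffer="awdwkgvmwiew" (len 12), cursors c1@2 c2@4 c3@9, authorship .1.2....3...
After op 4 (move_right): buffer="awdwkgvmwiew" (len 12), cursors c1@3 c2@5 c3@10, authorship .1.2....3...
After op 5 (insert('y')): buffer="awdywkygvmwiyew" (len 15), cursors c1@4 c2@7 c3@13, authorship .1.12.2...3.3..
After op 6 (insert('f')): buffer="awdyfwkyfgvmwiyfew" (len 18), cursors c1@5 c2@9 c3@16, authorship .1.112.22...3.33..
After op 7 (insert('j')): buffer="awdyfjwkyfjgvmwiyfjew" (len 21), cursors c1@6 c2@11 c3@19, authorship .1.1112.222...3.333..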